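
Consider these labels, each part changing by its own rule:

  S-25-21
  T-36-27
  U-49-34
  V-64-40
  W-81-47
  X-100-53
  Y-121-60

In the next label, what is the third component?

For the third component, alternating steps +6, +7, +6, +7, …: 21, 27, 34, 40, 47, 53, 60 → 66.

66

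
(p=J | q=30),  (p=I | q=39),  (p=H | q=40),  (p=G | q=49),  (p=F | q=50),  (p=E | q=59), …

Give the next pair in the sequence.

P: J, I, H, G, F, E → D (letters move back 1 place in the alphabet).
Q goes 30, 39, 40, 49, 50, 59 → 60 (alternating steps +9, +1, +9, +1, …).
So the next pair is (p=D | q=60).

(p=D | q=60)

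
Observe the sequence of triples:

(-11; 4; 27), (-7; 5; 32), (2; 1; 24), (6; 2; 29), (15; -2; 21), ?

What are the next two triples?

(19; -1; 26), (28; -5; 18)

First slot: alternating steps +4, +9, +4, +9, …; -11, -7, 2, 6, 15 → 19 → 28.
Second slot: alternating steps +1, −4, +1, −4, …, so 4, 5, 1, 2, -2 → -1 → -5.
Third slot goes 27, 32, 24, 29, 21 → 26 → 18 (alternating steps +5, −8, +5, −8, …).
So the next two triples are (19; -1; 26) and (28; -5; 18).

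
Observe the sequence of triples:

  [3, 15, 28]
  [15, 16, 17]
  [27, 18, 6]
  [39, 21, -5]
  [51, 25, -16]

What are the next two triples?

[63, 30, -27], [75, 36, -38]

First value: +12 each step; 3, 15, 27, 39, 51 → 63 → 75.
Second value: differences are 1, 2, 3, … (increasing by 1 each time); 15, 16, 18, 21, 25 → 30 → 36.
Third value — −11 each step: 28, 17, 6, -5, -16 → -27 → -38.
So the next two triples are [63, 30, -27] and [75, 36, -38].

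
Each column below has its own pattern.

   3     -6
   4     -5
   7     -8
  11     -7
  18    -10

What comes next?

29  -9

First component: each term is the sum of the two before it, so 3, 4, 7, 11, 18 → 29.
Second component goes -6, -5, -8, -7, -10 → -9 (alternating steps +1, −3, +1, −3, …).
Combining the parts gives 29  -9.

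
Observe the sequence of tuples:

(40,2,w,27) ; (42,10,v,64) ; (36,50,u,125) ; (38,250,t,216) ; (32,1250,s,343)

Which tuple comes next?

(34,6250,r,512)

For the first component, alternating steps +2, −6, +2, −6, …: 40, 42, 36, 38, 32 → 34.
Second component: ×5 each step, so 2, 10, 50, 250, 1250 → 6250.
For the letter, letters move back 1 place in the alphabet: w, v, u, t, s → r.
Fourth component: perfect cubes: 3³, 4³, 5³, …, so 27, 64, 125, 216, 343 → 512.
So the next tuple is (34,6250,r,512).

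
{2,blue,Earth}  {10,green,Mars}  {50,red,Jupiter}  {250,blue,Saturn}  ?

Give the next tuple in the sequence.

{1250,green,Uranus}

For the first coordinate, ×5 each step: 2, 10, 50, 250 → 1250.
Colour: blue, green, red, blue → green (repeats blue → green → red).
Planet: Earth, Mars, Jupiter, Saturn → Uranus (runs through the planets Mercury→Neptune).
So the next tuple is {1250,green,Uranus}.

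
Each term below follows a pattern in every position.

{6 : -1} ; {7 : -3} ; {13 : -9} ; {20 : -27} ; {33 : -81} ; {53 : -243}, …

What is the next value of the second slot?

-729

First slot: each term is the sum of the two before it; 6, 7, 13, 20, 33, 53 → 86.
Second slot: -1, -3, -9, -27, -81, -243 → -729 (×3 each step).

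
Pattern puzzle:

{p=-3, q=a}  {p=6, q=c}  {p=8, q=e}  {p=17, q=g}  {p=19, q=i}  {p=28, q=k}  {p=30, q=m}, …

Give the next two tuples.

P — alternating steps +9, +2, +9, +2, …: -3, 6, 8, 17, 19, 28, 30 → 39 → 41.
For the q, letters move forward 2 places in the alphabet: a, c, e, g, i, k, m → o → q.
Putting the parts together: {p=39, q=o} and then {p=41, q=q}.

{p=39, q=o}, {p=41, q=q}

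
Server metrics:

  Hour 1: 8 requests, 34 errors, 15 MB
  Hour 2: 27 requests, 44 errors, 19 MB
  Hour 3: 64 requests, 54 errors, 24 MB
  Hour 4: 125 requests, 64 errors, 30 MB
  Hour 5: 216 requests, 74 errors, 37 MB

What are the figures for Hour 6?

Requests: perfect cubes: 2³, 3³, 4³, …, so 8, 27, 64, 125, 216 → 343.
Errors: +10 each step, so 34, 44, 54, 64, 74 → 84.
MB: differences are 4, 5, 6, … (increasing by 1 each time); 15, 19, 24, 30, 37 → 45.
Putting it together: 343 requests, 84 errors, 45 MB.

343 requests, 84 errors, 45 MB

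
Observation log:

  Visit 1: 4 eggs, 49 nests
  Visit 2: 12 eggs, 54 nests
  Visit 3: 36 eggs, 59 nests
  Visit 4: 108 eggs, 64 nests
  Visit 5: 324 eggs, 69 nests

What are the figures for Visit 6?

Eggs: ×3 each step; 4, 12, 36, 108, 324 → 972.
Nests: +5 each step; 49, 54, 59, 64, 69 → 74.
Putting it together: 972 eggs, 74 nests.

972 eggs, 74 nests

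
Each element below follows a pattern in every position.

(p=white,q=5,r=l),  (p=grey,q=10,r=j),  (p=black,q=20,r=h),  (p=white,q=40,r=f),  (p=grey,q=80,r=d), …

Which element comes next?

P goes white, grey, black, white, grey → black (repeats white → grey → black).
Q: 5, 10, 20, 40, 80 → 160 (×2 each step).
R: letters move back 2 places in the alphabet; l, j, h, f, d → b.
Combining the parts gives (p=black,q=160,r=b).

(p=black,q=160,r=b)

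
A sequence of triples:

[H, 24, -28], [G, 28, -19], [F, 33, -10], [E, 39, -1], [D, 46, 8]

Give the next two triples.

[C, 54, 17], [B, 63, 26]

Letter goes H, G, F, E, D → C → B (letters move back 1 place in the alphabet).
For the second part, differences are 4, 5, 6, … (increasing by 1 each time): 24, 28, 33, 39, 46 → 54 → 63.
Third part: -28, -19, -10, -1, 8 → 17 → 26 (+9 each step).
Putting the parts together: [C, 54, 17] and then [B, 63, 26].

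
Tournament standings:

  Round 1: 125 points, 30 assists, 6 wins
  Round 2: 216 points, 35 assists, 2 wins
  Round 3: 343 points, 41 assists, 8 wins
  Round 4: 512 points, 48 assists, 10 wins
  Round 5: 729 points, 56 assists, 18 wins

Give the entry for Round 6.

Points: perfect cubes: 5³, 6³, 7³, …; 125, 216, 343, 512, 729 → 1000.
Assists goes 30, 35, 41, 48, 56 → 65 (differences are 5, 6, 7, … (increasing by 1 each time)).
Wins: 6, 2, 8, 10, 18 → 28 (each term is the sum of the two before it).
So the next record is 1000 points, 65 assists, 28 wins.

1000 points, 65 assists, 28 wins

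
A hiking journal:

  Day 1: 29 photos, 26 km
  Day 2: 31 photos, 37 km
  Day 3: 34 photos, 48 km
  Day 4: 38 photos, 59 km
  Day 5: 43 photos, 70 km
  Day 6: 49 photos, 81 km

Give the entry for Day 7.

56 photos, 92 km

Photos: differences are 2, 3, 4, … (increasing by 1 each time), so 29, 31, 34, 38, 43, 49 → 56.
Km: 26, 37, 48, 59, 70, 81 → 92 (+11 each step).
Combining the parts gives 56 photos, 92 km.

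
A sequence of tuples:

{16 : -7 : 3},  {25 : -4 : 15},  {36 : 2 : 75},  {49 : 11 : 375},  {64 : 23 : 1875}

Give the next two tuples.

First part: perfect squares: 4², 5², 6², …; 16, 25, 36, 49, 64 → 81 → 100.
For the second part, differences are 3, 6, 9, … (increasing by 3 each time): -7, -4, 2, 11, 23 → 38 → 56.
Third part goes 3, 15, 75, 375, 1875 → 9375 → 46875 (×5 each step).
Putting the parts together: {81 : 38 : 9375} and then {100 : 56 : 46875}.

{81 : 38 : 9375}, {100 : 56 : 46875}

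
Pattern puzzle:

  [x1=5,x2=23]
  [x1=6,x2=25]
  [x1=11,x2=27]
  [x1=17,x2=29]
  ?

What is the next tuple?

[x1=28,x2=31]

X1 goes 5, 6, 11, 17 → 28 (each term is the sum of the two before it).
X2: 23, 25, 27, 29 → 31 (+2 each step).
Combining the parts gives [x1=28,x2=31].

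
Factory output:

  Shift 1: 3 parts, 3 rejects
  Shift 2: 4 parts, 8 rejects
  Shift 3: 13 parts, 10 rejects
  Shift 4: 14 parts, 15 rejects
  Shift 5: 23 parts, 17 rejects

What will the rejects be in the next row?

22

For the parts, alternating steps +1, +9, +1, +9, …: 3, 4, 13, 14, 23 → 24.
For the rejects, alternating steps +5, +2, +5, +2, …: 3, 8, 10, 15, 17 → 22.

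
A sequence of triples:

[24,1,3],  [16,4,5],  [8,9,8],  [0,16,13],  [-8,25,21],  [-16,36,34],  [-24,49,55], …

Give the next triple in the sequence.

[-32,64,89]

First entry: −8 each step; 24, 16, 8, 0, -8, -16, -24 → -32.
Second entry: perfect squares: 1², 2², 3², …, so 1, 4, 9, 16, 25, 36, 49 → 64.
Third entry: each term is the sum of the two before it, so 3, 5, 8, 13, 21, 34, 55 → 89.
Combining the parts gives [-32,64,89].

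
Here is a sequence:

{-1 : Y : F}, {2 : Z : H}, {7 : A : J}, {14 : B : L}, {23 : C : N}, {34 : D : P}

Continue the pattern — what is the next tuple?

First value: differences are 3, 5, 7, … (increasing by 2 each time); -1, 2, 7, 14, 23, 34 → 47.
First letter — letters move forward 1 place in the alphabet, wrapping Z→A: Y, Z, A, B, C, D → E.
Second letter: letters move forward 2 places in the alphabet, so F, H, J, L, N, P → R.
Combining the parts gives {47 : E : R}.

{47 : E : R}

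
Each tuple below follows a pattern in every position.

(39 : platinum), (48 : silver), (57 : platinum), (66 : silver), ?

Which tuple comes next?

(75 : platinum)

First part: +9 each step; 39, 48, 57, 66 → 75.
Metal: alternates platinum ↔ silver, so platinum, silver, platinum, silver → platinum.
Putting it together: (75 : platinum).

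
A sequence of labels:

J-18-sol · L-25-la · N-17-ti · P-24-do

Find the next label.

R-16-re

For the letter, letters move forward 2 places in the alphabet: J, L, N, P → R.
Second component: alternating steps +7, −8, +7, −8, …; 18, 25, 17, 24 → 16.
Note: runs through the solfège scale do→ti, so sol, la, ti, do → re.
Putting it together: R-16-re.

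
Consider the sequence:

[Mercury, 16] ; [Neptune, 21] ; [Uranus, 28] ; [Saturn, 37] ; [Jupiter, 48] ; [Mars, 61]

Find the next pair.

[Earth, 76]

Planet goes Mercury, Neptune, Uranus, Saturn, Jupiter, Mars → Earth (runs backward through the planets Mercury→Neptune).
Second part: differences are 5, 7, 9, … (increasing by 2 each time), so 16, 21, 28, 37, 48, 61 → 76.
Combining the parts gives [Earth, 76].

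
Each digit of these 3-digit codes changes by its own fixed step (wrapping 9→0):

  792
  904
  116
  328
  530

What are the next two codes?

742, 954

First digit — +2 each step, mod 10: 7, 9, 1, 3, 5 → 7 → 9.
Second digit: 9, 0, 1, 2, 3 → 4 → 5 (+1 each step, mod 10).
Third digit: 2, 4, 6, 8, 0 → 2 → 4 (+2 each step, mod 10).
So the next two codes are 742 and 954.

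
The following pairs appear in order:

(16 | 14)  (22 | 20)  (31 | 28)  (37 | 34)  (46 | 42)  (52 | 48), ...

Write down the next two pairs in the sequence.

First component: alternating steps +6, +9, +6, +9, …, so 16, 22, 31, 37, 46, 52 → 61 → 67.
Second component goes 14, 20, 28, 34, 42, 48 → 56 → 62 (alternating steps +6, +8, +6, +8, …).
So the next two pairs are (61 | 56) and (67 | 62).

(61 | 56), (67 | 62)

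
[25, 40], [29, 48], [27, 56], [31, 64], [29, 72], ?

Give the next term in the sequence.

[33, 80]

First slot: alternating steps +4, −2, +4, −2, …; 25, 29, 27, 31, 29 → 33.
Second slot: +8 each step; 40, 48, 56, 64, 72 → 80.
So the next term is [33, 80].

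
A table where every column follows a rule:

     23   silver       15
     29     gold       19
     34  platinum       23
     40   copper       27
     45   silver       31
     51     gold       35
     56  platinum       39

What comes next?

62  copper  43

First component goes 23, 29, 34, 40, 45, 51, 56 → 62 (alternating steps +6, +5, +6, +5, …).
Metal — repeats silver → gold → platinum → copper: silver, gold, platinum, copper, silver, gold, platinum → copper.
For the third component, +4 each step: 15, 19, 23, 27, 31, 35, 39 → 43.
Combining the parts gives 62  copper  43.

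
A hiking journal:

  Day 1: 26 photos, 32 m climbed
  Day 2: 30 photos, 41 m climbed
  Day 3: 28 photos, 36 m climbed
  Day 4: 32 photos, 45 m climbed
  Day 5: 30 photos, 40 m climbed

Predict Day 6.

Photos goes 26, 30, 28, 32, 30 → 34 (alternating steps +4, −2, +4, −2, …).
M climbed — alternating steps +9, −5, +9, −5, …: 32, 41, 36, 45, 40 → 49.
Combining the parts gives 34 photos, 49 m climbed.

34 photos, 49 m climbed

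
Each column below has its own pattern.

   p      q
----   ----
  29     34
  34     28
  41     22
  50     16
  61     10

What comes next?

Column p goes 29, 34, 41, 50, 61 → 74 (differences are 5, 7, 9, … (increasing by 2 each time)).
Column q goes 34, 28, 22, 16, 10 → 4 (−6 each step).
So the next line is 74  4.

74  4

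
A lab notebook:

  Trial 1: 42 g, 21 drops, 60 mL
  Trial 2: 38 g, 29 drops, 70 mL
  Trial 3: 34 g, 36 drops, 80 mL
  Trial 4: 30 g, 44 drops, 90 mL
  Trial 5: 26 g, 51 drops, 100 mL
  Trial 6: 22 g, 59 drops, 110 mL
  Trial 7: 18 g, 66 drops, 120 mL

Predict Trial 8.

14 g, 74 drops, 130 mL

G — −4 each step: 42, 38, 34, 30, 26, 22, 18 → 14.
Drops goes 21, 29, 36, 44, 51, 59, 66 → 74 (alternating steps +8, +7, +8, +7, …).
ML goes 60, 70, 80, 90, 100, 110, 120 → 130 (+10 each step).
Putting it together: 14 g, 74 drops, 130 mL.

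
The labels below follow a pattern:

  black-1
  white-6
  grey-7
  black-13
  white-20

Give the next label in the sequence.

Shade: black, white, grey, black, white → grey (repeats black → white → grey).
Second component: each term is the sum of the two before it, so 1, 6, 7, 13, 20 → 33.
So the next label is grey-33.

grey-33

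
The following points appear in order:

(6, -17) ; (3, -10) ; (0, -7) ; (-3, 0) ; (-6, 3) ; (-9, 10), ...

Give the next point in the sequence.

First coordinate: 6, 3, 0, -3, -6, -9 → -12 (−3 each step).
Second coordinate: -17, -10, -7, 0, 3, 10 → 13 (alternating steps +7, +3, +7, +3, …).
So the next point is (-12, 13).

(-12, 13)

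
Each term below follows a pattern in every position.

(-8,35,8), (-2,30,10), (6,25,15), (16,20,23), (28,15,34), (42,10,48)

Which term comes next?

(58,5,65)

First value — differences are 6, 8, 10, … (increasing by 2 each time): -8, -2, 6, 16, 28, 42 → 58.
Second value goes 35, 30, 25, 20, 15, 10 → 5 (−5 each step).
Third value: differences are 2, 5, 8, … (increasing by 3 each time), so 8, 10, 15, 23, 34, 48 → 65.
So the next term is (58,5,65).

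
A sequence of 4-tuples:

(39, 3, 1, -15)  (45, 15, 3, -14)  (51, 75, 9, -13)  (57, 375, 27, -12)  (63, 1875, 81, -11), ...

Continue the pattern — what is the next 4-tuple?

(69, 9375, 243, -10)

First part: +6 each step, so 39, 45, 51, 57, 63 → 69.
Second part — ×5 each step: 3, 15, 75, 375, 1875 → 9375.
Third part: ×3 each step, so 1, 3, 9, 27, 81 → 243.
Fourth part: -15, -14, -13, -12, -11 → -10 (+1 each step).
Combining the parts gives (69, 9375, 243, -10).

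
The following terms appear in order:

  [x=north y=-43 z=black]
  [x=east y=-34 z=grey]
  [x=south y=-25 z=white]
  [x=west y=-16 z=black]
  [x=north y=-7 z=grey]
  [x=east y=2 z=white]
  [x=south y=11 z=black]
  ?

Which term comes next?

X: north, east, south, west, north, east, south → west (repeats north → east → south → west).
For the y, +9 each step: -43, -34, -25, -16, -7, 2, 11 → 20.
For the z, repeats black → grey → white: black, grey, white, black, grey, white, black → grey.
Putting it together: [x=west y=20 z=grey].

[x=west y=20 z=grey]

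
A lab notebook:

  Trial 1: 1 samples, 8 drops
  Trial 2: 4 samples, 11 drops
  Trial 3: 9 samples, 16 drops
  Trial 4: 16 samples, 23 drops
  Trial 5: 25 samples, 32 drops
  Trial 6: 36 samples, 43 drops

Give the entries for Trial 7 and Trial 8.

Samples goes 1, 4, 9, 16, 25, 36 → 49 → 64 (perfect squares: 1², 2², 3², …).
Drops — always 7 more than the samples: 8, 11, 16, 23, 32, 43 → 56 → 71.
Putting the parts together: 49 samples, 56 drops and then 64 samples, 71 drops.

49 samples, 56 drops; 64 samples, 71 drops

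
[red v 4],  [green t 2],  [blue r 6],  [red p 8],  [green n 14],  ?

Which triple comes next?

Colour — repeats red → green → blue: red, green, blue, red, green → blue.
Letter: v, t, r, p, n → l (letters move back 2 places in the alphabet).
Third component: 4, 2, 6, 8, 14 → 22 (each term is the sum of the two before it).
Combining the parts gives [blue l 22].

[blue l 22]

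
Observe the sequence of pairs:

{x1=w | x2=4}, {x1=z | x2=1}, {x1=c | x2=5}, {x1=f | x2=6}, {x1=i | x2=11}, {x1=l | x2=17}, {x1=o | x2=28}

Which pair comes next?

{x1=r | x2=45}

X1: w, z, c, f, i, l, o → r (letters move forward 3 places in the alphabet, wrapping Z→A).
X2: each term is the sum of the two before it, so 4, 1, 5, 6, 11, 17, 28 → 45.
Putting it together: {x1=r | x2=45}.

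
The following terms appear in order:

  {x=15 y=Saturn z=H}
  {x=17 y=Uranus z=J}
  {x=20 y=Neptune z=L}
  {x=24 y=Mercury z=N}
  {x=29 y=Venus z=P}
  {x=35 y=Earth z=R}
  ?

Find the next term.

X: 15, 17, 20, 24, 29, 35 → 42 (differences are 2, 3, 4, … (increasing by 1 each time)).
Y goes Saturn, Uranus, Neptune, Mercury, Venus, Earth → Mars (runs through the planets Mercury→Neptune).
Z: letters move forward 2 places in the alphabet; H, J, L, N, P, R → T.
Combining the parts gives {x=42 y=Mars z=T}.

{x=42 y=Mars z=T}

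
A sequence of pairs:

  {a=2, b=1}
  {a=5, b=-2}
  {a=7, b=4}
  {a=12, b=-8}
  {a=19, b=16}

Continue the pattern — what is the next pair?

A: each term is the sum of the two before it; 2, 5, 7, 12, 19 → 31.
B: ×(-2) each step; 1, -2, 4, -8, 16 → -32.
So the next pair is {a=31, b=-32}.

{a=31, b=-32}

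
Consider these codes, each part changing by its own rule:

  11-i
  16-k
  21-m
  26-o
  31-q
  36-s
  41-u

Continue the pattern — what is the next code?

46-w

First component — +5 each step: 11, 16, 21, 26, 31, 36, 41 → 46.
Letter — letters move forward 2 places in the alphabet: i, k, m, o, q, s, u → w.
Combining the parts gives 46-w.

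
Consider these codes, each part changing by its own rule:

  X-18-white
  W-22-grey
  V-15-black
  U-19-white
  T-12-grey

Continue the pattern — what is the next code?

Letter: X, W, V, U, T → S (letters move back 1 place in the alphabet).
Second component — alternating steps +4, −7, +4, −7, …: 18, 22, 15, 19, 12 → 16.
Shade: repeats white → grey → black, so white, grey, black, white, grey → black.
So the next code is S-16-black.

S-16-black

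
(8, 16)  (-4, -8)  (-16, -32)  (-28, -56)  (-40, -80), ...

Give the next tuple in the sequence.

(-52, -104)

For the first coordinate, −12 each step: 8, -4, -16, -28, -40 → -52.
Second coordinate goes 16, -8, -32, -56, -80 → -104 (always 2 × the first coordinate).
Putting it together: (-52, -104).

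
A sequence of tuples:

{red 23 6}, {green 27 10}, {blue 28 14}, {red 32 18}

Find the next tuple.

{green 33 22}

For the colour, repeats red → green → blue: red, green, blue, red → green.
Second value goes 23, 27, 28, 32 → 33 (alternating steps +4, +1, +4, +1, …).
Third value — +4 each step: 6, 10, 14, 18 → 22.
So the next tuple is {green 33 22}.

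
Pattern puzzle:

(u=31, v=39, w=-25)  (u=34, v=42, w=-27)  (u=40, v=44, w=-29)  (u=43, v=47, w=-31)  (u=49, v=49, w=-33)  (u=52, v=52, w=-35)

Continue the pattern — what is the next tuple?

U: 31, 34, 40, 43, 49, 52 → 58 (alternating steps +3, +6, +3, +6, …).
V: alternating steps +3, +2, +3, +2, …, so 39, 42, 44, 47, 49, 52 → 54.
W: −2 each step, so -25, -27, -29, -31, -33, -35 → -37.
So the next tuple is (u=58, v=54, w=-37).

(u=58, v=54, w=-37)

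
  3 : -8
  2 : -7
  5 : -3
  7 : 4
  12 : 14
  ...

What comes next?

19 : 27

First part goes 3, 2, 5, 7, 12 → 19 (each term is the sum of the two before it).
Second part goes -8, -7, -3, 4, 14 → 27 (differences are 1, 4, 7, … (increasing by 3 each time)).
Combining the parts gives 19 : 27.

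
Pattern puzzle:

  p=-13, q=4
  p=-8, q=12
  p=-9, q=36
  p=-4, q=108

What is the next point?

p=-5, q=324

For the p, alternating steps +5, −1, +5, −1, …: -13, -8, -9, -4 → -5.
Q goes 4, 12, 36, 108 → 324 (×3 each step).
Putting it together: p=-5, q=324.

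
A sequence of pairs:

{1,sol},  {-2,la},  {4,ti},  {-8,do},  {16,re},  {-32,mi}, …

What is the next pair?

First slot — ×(-2) each step: 1, -2, 4, -8, 16, -32 → 64.
Note: runs through the solfège scale do→ti, so sol, la, ti, do, re, mi → fa.
So the next pair is {64,fa}.

{64,fa}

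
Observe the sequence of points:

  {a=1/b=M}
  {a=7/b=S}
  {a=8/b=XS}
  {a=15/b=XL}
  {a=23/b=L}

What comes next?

{a=38/b=M}

A: each term is the sum of the two before it, so 1, 7, 8, 15, 23 → 38.
B: runs backward through clothing sizes XS→XL; M, S, XS, XL, L → M.
So the next point is {a=38/b=M}.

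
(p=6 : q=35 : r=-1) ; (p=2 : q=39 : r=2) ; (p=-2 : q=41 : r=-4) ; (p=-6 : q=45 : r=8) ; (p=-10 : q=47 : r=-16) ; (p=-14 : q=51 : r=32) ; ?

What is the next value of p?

-18

For the p, −4 each step: 6, 2, -2, -6, -10, -14 → -18.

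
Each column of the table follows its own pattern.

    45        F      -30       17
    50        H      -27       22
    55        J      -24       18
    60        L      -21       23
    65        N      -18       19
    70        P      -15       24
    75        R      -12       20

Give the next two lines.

80  T  -9  25; 85  V  -6  21

First component: +5 each step, so 45, 50, 55, 60, 65, 70, 75 → 80 → 85.
Letter: letters move forward 2 places in the alphabet; F, H, J, L, N, P, R → T → V.
Third component — +3 each step: -30, -27, -24, -21, -18, -15, -12 → -9 → -6.
Fourth component: alternating steps +5, −4, +5, −4, …, so 17, 22, 18, 23, 19, 24, 20 → 25 → 21.
So the next two lines are 80  T  -9  25 and 85  V  -6  21.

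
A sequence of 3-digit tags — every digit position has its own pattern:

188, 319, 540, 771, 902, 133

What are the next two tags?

364, 595

First digit: +2 each step, mod 10; 1, 3, 5, 7, 9, 1 → 3 → 5.
Second digit: 8, 1, 4, 7, 0, 3 → 6 → 9 (+3 each step, mod 10).
Third digit: 8, 9, 0, 1, 2, 3 → 4 → 5 (+1 each step, mod 10).
Putting the parts together: 364 and then 595.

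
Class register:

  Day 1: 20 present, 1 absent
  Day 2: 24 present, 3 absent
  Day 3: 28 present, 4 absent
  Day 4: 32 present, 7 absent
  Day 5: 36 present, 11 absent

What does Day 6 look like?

40 present, 18 absent

Present: +4 each step, so 20, 24, 28, 32, 36 → 40.
Absent: each term is the sum of the two before it; 1, 3, 4, 7, 11 → 18.
Combining the parts gives 40 present, 18 absent.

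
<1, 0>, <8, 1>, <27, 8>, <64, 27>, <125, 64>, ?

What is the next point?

<216, 125>

First slot: perfect cubes: 1³, 2³, 3³, …, so 1, 8, 27, 64, 125 → 216.
Second slot goes 0, 1, 8, 27, 64 → 125 (always the previous value of the first slot).
Putting it together: <216, 125>.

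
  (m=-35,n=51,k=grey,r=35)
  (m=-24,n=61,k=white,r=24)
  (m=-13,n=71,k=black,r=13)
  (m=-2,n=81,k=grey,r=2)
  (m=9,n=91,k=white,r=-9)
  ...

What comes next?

(m=20,n=101,k=black,r=-20)

M: +11 each step; -35, -24, -13, -2, 9 → 20.
N: +10 each step, so 51, 61, 71, 81, 91 → 101.
K: grey, white, black, grey, white → black (repeats grey → white → black).
R goes 35, 24, 13, 2, -9 → -20 (always the negative of the m).
Putting it together: (m=20,n=101,k=black,r=-20).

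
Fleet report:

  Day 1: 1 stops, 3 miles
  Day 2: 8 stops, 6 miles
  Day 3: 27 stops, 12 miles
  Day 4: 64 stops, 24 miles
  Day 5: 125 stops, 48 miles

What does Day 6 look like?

216 stops, 96 miles

Stops: perfect cubes: 1³, 2³, 3³, …, so 1, 8, 27, 64, 125 → 216.
Miles: ×2 each step, so 3, 6, 12, 24, 48 → 96.
Combining the parts gives 216 stops, 96 miles.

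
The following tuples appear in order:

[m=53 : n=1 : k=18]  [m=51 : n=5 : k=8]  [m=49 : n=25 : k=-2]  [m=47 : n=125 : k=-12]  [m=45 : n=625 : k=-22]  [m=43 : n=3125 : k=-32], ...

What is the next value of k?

K: −10 each step, so 18, 8, -2, -12, -22, -32 → -42.

-42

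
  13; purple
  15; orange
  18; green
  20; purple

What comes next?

First component: alternating steps +2, +3, +2, +3, …, so 13, 15, 18, 20 → 23.
Colour: purple, orange, green, purple → orange (repeats purple → orange → green).
Putting it together: 23; orange.

23; orange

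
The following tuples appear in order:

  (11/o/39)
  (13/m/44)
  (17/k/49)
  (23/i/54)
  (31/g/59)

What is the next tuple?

(41/e/64)

First slot goes 11, 13, 17, 23, 31 → 41 (differences are 2, 4, 6, … (increasing by 2 each time)).
Letter: letters move back 2 places in the alphabet; o, m, k, i, g → e.
Third slot — +5 each step: 39, 44, 49, 54, 59 → 64.
So the next tuple is (41/e/64).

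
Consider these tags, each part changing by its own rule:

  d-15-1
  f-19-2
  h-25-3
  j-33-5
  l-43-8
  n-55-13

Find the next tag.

p-69-21

Letter: d, f, h, j, l, n → p (letters move forward 2 places in the alphabet).
For the second component, differences are 4, 6, 8, … (increasing by 2 each time): 15, 19, 25, 33, 43, 55 → 69.
Third component: 1, 2, 3, 5, 8, 13 → 21 (each term is the sum of the two before it).
Putting it together: p-69-21.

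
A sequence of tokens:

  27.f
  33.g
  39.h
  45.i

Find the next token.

51.j

First component: +6 each step, so 27, 33, 39, 45 → 51.
Letter goes f, g, h, i → j (letters move forward 1 place in the alphabet).
Putting it together: 51.j.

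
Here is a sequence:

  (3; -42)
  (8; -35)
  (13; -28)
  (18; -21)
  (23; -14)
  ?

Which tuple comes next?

(28; -7)

First component: +5 each step; 3, 8, 13, 18, 23 → 28.
Second component — +7 each step: -42, -35, -28, -21, -14 → -7.
Putting it together: (28; -7).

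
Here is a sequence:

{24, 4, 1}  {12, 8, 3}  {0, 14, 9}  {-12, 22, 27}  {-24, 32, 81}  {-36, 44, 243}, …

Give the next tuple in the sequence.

{-48, 58, 729}

First entry goes 24, 12, 0, -12, -24, -36 → -48 (−12 each step).
Second entry goes 4, 8, 14, 22, 32, 44 → 58 (differences are 4, 6, 8, … (increasing by 2 each time)).
Third entry: ×3 each step; 1, 3, 9, 27, 81, 243 → 729.
Putting it together: {-48, 58, 729}.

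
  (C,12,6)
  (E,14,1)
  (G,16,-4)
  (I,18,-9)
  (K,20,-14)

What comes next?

Letter — letters move forward 2 places in the alphabet: C, E, G, I, K → M.
For the second entry, +2 each step: 12, 14, 16, 18, 20 → 22.
Third entry: 6, 1, -4, -9, -14 → -19 (−5 each step).
Combining the parts gives (M,22,-19).

(M,22,-19)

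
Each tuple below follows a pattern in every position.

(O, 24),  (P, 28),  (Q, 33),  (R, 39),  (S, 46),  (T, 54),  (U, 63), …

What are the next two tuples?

(V, 73), (W, 84)

Letter: letters move forward 1 place in the alphabet, so O, P, Q, R, S, T, U → V → W.
For the second value, differences are 4, 5, 6, … (increasing by 1 each time): 24, 28, 33, 39, 46, 54, 63 → 73 → 84.
Putting the parts together: (V, 73) and then (W, 84).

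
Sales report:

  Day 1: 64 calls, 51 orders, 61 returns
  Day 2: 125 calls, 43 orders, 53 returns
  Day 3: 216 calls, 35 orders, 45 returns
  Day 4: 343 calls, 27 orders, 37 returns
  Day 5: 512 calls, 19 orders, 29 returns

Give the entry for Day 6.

Calls — perfect cubes: 4³, 5³, 6³, …: 64, 125, 216, 343, 512 → 729.
Orders: 51, 43, 35, 27, 19 → 11 (−8 each step).
Returns: 61, 53, 45, 37, 29 → 21 (always 10 more than the orders).
Combining the parts gives 729 calls, 11 orders, 21 returns.

729 calls, 11 orders, 21 returns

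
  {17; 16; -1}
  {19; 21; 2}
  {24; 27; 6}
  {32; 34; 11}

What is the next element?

First coordinate: differences are 2, 5, 8, … (increasing by 3 each time); 17, 19, 24, 32 → 43.
Second coordinate: differences are 5, 6, 7, … (increasing by 1 each time), so 16, 21, 27, 34 → 42.
Third coordinate: differences are 3, 4, 5, … (increasing by 1 each time), so -1, 2, 6, 11 → 17.
Combining the parts gives {43; 42; 17}.

{43; 42; 17}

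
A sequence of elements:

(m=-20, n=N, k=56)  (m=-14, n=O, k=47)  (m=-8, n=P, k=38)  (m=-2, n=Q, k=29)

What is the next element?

M: -20, -14, -8, -2 → 4 (+6 each step).
N — letters move forward 1 place in the alphabet: N, O, P, Q → R.
K: 56, 47, 38, 29 → 20 (−9 each step).
So the next element is (m=4, n=R, k=20).

(m=4, n=R, k=20)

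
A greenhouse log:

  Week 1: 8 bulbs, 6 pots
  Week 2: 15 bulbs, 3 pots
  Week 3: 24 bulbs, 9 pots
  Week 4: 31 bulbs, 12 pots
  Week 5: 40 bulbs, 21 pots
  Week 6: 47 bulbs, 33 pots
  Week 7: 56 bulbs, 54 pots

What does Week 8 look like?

63 bulbs, 87 pots

For the bulbs, alternating steps +7, +9, +7, +9, …: 8, 15, 24, 31, 40, 47, 56 → 63.
Pots — each term is the sum of the two before it: 6, 3, 9, 12, 21, 33, 54 → 87.
So the next line is 63 bulbs, 87 pots.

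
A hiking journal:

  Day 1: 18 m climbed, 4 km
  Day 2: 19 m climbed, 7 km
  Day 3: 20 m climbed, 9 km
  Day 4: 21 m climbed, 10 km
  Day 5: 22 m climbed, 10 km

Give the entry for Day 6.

23 m climbed, 9 km

M climbed: +1 each step, so 18, 19, 20, 21, 22 → 23.
Km: differences are 3, 2, 1, … (decreasing by 1 each time), so 4, 7, 9, 10, 10 → 9.
Putting it together: 23 m climbed, 9 km.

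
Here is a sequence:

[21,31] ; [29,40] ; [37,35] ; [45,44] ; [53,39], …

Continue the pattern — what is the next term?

[61,48]

First component goes 21, 29, 37, 45, 53 → 61 (+8 each step).
Second component — alternating steps +9, −5, +9, −5, …: 31, 40, 35, 44, 39 → 48.
Combining the parts gives [61,48].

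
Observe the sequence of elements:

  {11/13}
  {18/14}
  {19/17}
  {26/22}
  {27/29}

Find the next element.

{34/38}

First value: alternating steps +7, +1, +7, +1, …; 11, 18, 19, 26, 27 → 34.
Second value: 13, 14, 17, 22, 29 → 38 (differences are 1, 3, 5, … (increasing by 2 each time)).
Combining the parts gives {34/38}.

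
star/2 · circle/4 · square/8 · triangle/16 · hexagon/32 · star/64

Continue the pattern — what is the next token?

circle/128

Shape goes star, circle, square, triangle, hexagon, star → circle (repeats star → circle → square → triangle → hexagon).
Second component: ×2 each step; 2, 4, 8, 16, 32, 64 → 128.
Combining the parts gives circle/128.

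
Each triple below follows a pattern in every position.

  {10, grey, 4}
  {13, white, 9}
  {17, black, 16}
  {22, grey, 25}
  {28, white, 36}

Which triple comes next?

{35, black, 49}

For the first coordinate, differences are 3, 4, 5, … (increasing by 1 each time): 10, 13, 17, 22, 28 → 35.
Shade goes grey, white, black, grey, white → black (repeats grey → white → black).
Third coordinate: perfect squares: 2², 3², 4², …, so 4, 9, 16, 25, 36 → 49.
Putting it together: {35, black, 49}.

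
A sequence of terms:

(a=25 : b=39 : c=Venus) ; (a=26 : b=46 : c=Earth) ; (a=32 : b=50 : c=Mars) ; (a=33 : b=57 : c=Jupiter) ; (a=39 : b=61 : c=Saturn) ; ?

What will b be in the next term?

A goes 25, 26, 32, 33, 39 → 40 (alternating steps +1, +6, +1, +6, …).
B: alternating steps +7, +4, +7, +4, …; 39, 46, 50, 57, 61 → 68.
C goes Venus, Earth, Mars, Jupiter, Saturn → Uranus (runs through the planets Mercury→Neptune).

68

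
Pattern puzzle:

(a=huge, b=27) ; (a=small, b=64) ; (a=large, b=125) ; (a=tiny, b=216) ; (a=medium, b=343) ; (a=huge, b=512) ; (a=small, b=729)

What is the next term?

(a=large, b=1000)

A goes huge, small, large, tiny, medium, huge, small → large (repeats huge → small → large → tiny → medium).
For the b, perfect cubes: 3³, 4³, 5³, …: 27, 64, 125, 216, 343, 512, 729 → 1000.
So the next term is (a=large, b=1000).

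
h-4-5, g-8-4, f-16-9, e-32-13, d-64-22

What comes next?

c-128-35

Letter: h, g, f, e, d → c (letters move back 1 place in the alphabet).
Second component — ×2 each step: 4, 8, 16, 32, 64 → 128.
Third component: 5, 4, 9, 13, 22 → 35 (each term is the sum of the two before it).
So the next label is c-128-35.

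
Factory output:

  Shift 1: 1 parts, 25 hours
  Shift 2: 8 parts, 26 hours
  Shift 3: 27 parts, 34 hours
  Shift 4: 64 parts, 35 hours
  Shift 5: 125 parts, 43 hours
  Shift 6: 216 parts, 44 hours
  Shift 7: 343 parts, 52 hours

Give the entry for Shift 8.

512 parts, 53 hours

For the parts, perfect cubes: 1³, 2³, 3³, …: 1, 8, 27, 64, 125, 216, 343 → 512.
For the hours, alternating steps +1, +8, +1, +8, …: 25, 26, 34, 35, 43, 44, 52 → 53.
Putting it together: 512 parts, 53 hours.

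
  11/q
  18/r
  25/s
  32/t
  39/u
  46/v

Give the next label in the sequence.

53/w

For the first component, +7 each step: 11, 18, 25, 32, 39, 46 → 53.
Letter: letters move forward 1 place in the alphabet; q, r, s, t, u, v → w.
Combining the parts gives 53/w.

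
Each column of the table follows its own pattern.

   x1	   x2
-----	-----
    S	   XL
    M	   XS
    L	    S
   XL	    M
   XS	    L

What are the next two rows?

Column x1 — runs through clothing sizes XS→XL: S, M, L, XL, XS → S → M.
For the column x2, runs through clothing sizes XS→XL: XL, XS, S, M, L → XL → XS.
Putting the parts together: S  XL and then M  XS.

S  XL; M  XS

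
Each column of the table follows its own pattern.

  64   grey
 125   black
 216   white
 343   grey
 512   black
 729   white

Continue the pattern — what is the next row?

1000  grey

For the first component, perfect cubes: 4³, 5³, 6³, …: 64, 125, 216, 343, 512, 729 → 1000.
Shade: grey, black, white, grey, black, white → grey (repeats grey → black → white).
Putting it together: 1000  grey.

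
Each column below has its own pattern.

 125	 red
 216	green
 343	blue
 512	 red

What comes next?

First component goes 125, 216, 343, 512 → 729 (perfect cubes: 5³, 6³, 7³, …).
Colour: red, green, blue, red → green (repeats red → green → blue).
Putting it together: 729  green.

729  green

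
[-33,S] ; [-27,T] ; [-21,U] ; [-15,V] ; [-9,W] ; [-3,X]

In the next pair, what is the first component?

First component: +6 each step, so -33, -27, -21, -15, -9, -3 → 3.

3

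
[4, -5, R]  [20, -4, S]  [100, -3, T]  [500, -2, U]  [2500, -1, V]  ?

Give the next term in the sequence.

[12500, 0, W]

For the first entry, ×5 each step: 4, 20, 100, 500, 2500 → 12500.
Second entry: -5, -4, -3, -2, -1 → 0 (+1 each step).
Letter: letters move forward 1 place in the alphabet, so R, S, T, U, V → W.
Putting it together: [12500, 0, W].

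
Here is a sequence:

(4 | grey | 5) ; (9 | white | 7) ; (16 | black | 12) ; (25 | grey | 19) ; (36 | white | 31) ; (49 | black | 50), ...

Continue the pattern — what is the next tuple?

(64 | grey | 81)

First entry goes 4, 9, 16, 25, 36, 49 → 64 (perfect squares: 2², 3², 4², …).
Shade: grey, white, black, grey, white, black → grey (repeats grey → white → black).
Third entry: each term is the sum of the two before it, so 5, 7, 12, 19, 31, 50 → 81.
So the next tuple is (64 | grey | 81).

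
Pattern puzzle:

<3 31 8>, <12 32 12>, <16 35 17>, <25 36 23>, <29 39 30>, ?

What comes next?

<38 40 38>

First coordinate: alternating steps +9, +4, +9, +4, …, so 3, 12, 16, 25, 29 → 38.
Second coordinate — alternating steps +1, +3, +1, +3, …: 31, 32, 35, 36, 39 → 40.
Third coordinate: 8, 12, 17, 23, 30 → 38 (differences are 4, 5, 6, … (increasing by 1 each time)).
Putting it together: <38 40 38>.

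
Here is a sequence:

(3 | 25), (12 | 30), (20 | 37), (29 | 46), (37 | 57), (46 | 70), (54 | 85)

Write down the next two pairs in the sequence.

(63 | 102), (71 | 121)

First entry: alternating steps +9, +8, +9, +8, …; 3, 12, 20, 29, 37, 46, 54 → 63 → 71.
For the second entry, differences are 5, 7, 9, … (increasing by 2 each time): 25, 30, 37, 46, 57, 70, 85 → 102 → 121.
Putting the parts together: (63 | 102) and then (71 | 121).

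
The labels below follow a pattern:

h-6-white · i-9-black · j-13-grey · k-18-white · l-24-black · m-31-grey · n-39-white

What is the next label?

o-48-black

Letter: letters move forward 1 place in the alphabet, so h, i, j, k, l, m, n → o.
Second component — differences are 3, 4, 5, … (increasing by 1 each time): 6, 9, 13, 18, 24, 31, 39 → 48.
For the shade, repeats white → black → grey: white, black, grey, white, black, grey, white → black.
So the next label is o-48-black.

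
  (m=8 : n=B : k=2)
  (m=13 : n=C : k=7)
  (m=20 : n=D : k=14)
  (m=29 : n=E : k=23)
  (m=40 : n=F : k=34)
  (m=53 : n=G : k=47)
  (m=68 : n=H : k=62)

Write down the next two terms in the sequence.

M — differences are 5, 7, 9, … (increasing by 2 each time): 8, 13, 20, 29, 40, 53, 68 → 85 → 104.
N goes B, C, D, E, F, G, H → I → J (letters move forward 1 place in the alphabet).
K — always 6 less than the m: 2, 7, 14, 23, 34, 47, 62 → 79 → 98.
Putting the parts together: (m=85 : n=I : k=79) and then (m=104 : n=J : k=98).

(m=85 : n=I : k=79), (m=104 : n=J : k=98)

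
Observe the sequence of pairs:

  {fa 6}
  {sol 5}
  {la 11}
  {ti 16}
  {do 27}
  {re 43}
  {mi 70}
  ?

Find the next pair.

{fa 113}

Note: runs through the solfège scale do→ti, so fa, sol, la, ti, do, re, mi → fa.
Second entry: 6, 5, 11, 16, 27, 43, 70 → 113 (each term is the sum of the two before it).
Combining the parts gives {fa 113}.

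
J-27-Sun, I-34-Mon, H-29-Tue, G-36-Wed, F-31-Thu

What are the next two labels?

Letter: J, I, H, G, F → E → D (letters move back 1 place in the alphabet).
Second component — alternating steps +7, −5, +7, −5, …: 27, 34, 29, 36, 31 → 38 → 33.
Day — runs through the weekdays Mon→Sun: Sun, Mon, Tue, Wed, Thu → Fri → Sat.
So the next two labels are E-38-Fri and D-33-Sat.

E-38-Fri then D-33-Sat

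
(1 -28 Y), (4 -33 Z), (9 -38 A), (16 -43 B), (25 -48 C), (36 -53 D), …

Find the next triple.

First slot: perfect squares: 1², 2², 3², …; 1, 4, 9, 16, 25, 36 → 49.
For the second slot, −5 each step: -28, -33, -38, -43, -48, -53 → -58.
Letter: letters move forward 1 place in the alphabet, wrapping Z→A, so Y, Z, A, B, C, D → E.
Putting it together: (49 -58 E).

(49 -58 E)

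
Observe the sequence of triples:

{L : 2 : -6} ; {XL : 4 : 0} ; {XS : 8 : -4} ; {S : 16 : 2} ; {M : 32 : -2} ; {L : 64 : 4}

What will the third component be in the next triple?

0

Third component: alternating steps +6, −4, +6, −4, …; -6, 0, -4, 2, -2, 4 → 0.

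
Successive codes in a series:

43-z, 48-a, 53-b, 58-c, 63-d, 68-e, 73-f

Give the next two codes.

78-g then 83-h

First component — +5 each step: 43, 48, 53, 58, 63, 68, 73 → 78 → 83.
Letter goes z, a, b, c, d, e, f → g → h (letters move forward 1 place in the alphabet, wrapping Z→A).
Putting the parts together: 78-g and then 83-h.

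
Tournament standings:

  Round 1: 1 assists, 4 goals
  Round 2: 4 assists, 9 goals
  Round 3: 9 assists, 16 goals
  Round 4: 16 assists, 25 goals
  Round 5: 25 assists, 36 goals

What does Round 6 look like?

Assists — perfect squares: 1², 2², 3², …: 1, 4, 9, 16, 25 → 36.
Goals goes 4, 9, 16, 25, 36 → 49 (perfect squares: 2², 3², 4², …).
Combining the parts gives 36 assists, 49 goals.

36 assists, 49 goals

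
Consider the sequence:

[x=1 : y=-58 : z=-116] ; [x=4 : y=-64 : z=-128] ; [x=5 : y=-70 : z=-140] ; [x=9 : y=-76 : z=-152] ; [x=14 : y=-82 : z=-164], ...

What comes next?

[x=23 : y=-88 : z=-176]

X — each term is the sum of the two before it: 1, 4, 5, 9, 14 → 23.
Y goes -58, -64, -70, -76, -82 → -88 (−6 each step).
Z: -116, -128, -140, -152, -164 → -176 (always 2 × the y).
Putting it together: [x=23 : y=-88 : z=-176].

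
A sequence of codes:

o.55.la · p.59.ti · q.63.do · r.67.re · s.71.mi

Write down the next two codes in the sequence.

Letter goes o, p, q, r, s → t → u (letters move forward 1 place in the alphabet).
Second component — +4 each step: 55, 59, 63, 67, 71 → 75 → 79.
Note: la, ti, do, re, mi → fa → sol (runs through the solfège scale do→ti).
Putting the parts together: t.75.fa and then u.79.sol.

t.75.fa then u.79.sol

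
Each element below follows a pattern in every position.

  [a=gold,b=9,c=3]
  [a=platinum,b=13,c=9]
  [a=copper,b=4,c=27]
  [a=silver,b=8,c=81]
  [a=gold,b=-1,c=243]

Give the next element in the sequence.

A: repeats gold → platinum → copper → silver; gold, platinum, copper, silver, gold → platinum.
B: 9, 13, 4, 8, -1 → 3 (alternating steps +4, −9, +4, −9, …).
C — ×3 each step: 3, 9, 27, 81, 243 → 729.
Putting it together: [a=platinum,b=3,c=729].

[a=platinum,b=3,c=729]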